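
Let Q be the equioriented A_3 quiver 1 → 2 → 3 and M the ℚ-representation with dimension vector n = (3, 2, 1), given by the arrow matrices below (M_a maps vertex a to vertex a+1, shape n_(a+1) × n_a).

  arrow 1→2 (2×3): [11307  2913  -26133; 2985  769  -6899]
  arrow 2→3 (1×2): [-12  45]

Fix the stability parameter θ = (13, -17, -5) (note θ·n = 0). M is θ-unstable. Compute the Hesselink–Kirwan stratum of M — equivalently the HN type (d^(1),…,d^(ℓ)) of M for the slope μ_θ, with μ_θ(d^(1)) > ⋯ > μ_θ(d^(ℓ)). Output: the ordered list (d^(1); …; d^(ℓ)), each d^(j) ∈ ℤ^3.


Via rank(M_{q-1}∘⋯∘M_p): M ≅ I[1,1], I[1,2], I[1,3].
μ_θ-semistable layers: μ^(1)=13; μ^(2)=-2; μ^(3)=-3

((1, 0, 0); (1, 1, 0); (1, 1, 1))


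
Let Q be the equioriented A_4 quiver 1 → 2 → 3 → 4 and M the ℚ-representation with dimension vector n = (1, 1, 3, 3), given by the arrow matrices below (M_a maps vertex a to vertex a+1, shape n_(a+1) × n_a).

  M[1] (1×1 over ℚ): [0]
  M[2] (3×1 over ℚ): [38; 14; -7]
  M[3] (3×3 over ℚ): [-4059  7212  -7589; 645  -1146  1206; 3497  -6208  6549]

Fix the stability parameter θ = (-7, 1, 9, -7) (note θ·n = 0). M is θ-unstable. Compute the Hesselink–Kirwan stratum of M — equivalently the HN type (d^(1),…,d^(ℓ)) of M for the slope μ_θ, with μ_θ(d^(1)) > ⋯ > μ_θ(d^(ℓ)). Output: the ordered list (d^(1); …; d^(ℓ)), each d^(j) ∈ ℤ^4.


Via rank(M_{q-1}∘⋯∘M_p): M ≅ I[1,1], I[2,4], I[3,3], I[3,4], I[4,4].
μ_θ-semistable layers: μ^(1)=9; μ^(2)=1; μ^(3)=-7

((0, 0, 1, 0); (0, 1, 2, 2); (1, 0, 0, 1))


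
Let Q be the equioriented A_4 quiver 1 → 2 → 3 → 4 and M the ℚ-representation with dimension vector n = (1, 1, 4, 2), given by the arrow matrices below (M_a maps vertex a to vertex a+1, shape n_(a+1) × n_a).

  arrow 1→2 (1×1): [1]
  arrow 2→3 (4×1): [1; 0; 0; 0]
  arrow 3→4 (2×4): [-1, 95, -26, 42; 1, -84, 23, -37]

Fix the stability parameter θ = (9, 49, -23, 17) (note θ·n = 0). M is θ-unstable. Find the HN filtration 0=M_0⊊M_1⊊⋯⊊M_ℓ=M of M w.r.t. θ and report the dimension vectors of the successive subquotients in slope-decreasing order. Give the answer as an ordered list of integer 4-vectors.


Barcode: M ≅ I[1,4], I[3,3]^2, I[3,4]. HN layers by μ_θ (4 steps, strictly decreasing):
  μ^(1)=17; μ^(2)=13; μ^(3)=9; μ^(4)=-23

((0, 0, 0, 2); (0, 1, 1, 0); (1, 0, 0, 0); (0, 0, 3, 0))


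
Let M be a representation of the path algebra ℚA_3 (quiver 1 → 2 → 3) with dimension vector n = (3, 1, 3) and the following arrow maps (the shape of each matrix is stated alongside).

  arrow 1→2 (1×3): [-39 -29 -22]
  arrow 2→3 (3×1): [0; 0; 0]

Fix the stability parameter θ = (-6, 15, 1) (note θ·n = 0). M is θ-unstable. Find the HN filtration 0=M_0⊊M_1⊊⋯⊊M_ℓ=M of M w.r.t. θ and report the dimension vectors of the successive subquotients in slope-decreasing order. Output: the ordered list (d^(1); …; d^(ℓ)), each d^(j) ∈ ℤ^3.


Barcode: M ≅ I[1,1]^2, I[1,2], I[3,3]^3. HN layers by μ_θ (3 steps, strictly decreasing):
  μ^(1)=15; μ^(2)=1; μ^(3)=-6

((0, 1, 0); (0, 0, 3); (3, 0, 0))


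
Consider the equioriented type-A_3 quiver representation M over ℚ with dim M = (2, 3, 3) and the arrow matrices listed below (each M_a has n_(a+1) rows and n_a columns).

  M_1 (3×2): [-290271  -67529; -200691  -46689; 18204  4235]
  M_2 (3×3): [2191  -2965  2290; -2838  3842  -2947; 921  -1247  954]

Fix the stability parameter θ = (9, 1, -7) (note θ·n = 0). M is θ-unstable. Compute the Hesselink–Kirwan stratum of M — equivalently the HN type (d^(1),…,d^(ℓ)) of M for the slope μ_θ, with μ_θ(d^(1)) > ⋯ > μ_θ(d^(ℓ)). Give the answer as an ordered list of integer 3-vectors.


Interval decomposition of M: I[1,3]^2, I[2,3].
HN type (ℓ=2): μ^(1)=1; μ^(2)=-3

((2, 2, 2); (0, 1, 1))


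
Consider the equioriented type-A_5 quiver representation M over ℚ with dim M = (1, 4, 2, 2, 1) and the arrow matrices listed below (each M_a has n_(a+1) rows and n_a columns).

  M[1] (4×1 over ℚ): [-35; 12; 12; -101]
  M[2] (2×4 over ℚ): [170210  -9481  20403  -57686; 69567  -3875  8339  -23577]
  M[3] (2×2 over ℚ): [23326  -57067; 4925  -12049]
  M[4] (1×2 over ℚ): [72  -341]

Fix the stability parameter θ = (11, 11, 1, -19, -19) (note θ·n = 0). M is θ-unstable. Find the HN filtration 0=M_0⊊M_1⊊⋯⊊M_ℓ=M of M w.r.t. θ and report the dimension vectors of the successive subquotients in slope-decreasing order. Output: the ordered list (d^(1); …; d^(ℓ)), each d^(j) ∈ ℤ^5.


Barcode: M ≅ I[1,2], I[2,2], I[2,4], I[2,5]. HN layers by μ_θ (3 steps, strictly decreasing):
  μ^(1)=11; μ^(2)=-7/3; μ^(3)=-13/2

((1, 2, 0, 0, 0); (0, 1, 1, 1, 0); (0, 1, 1, 1, 1))


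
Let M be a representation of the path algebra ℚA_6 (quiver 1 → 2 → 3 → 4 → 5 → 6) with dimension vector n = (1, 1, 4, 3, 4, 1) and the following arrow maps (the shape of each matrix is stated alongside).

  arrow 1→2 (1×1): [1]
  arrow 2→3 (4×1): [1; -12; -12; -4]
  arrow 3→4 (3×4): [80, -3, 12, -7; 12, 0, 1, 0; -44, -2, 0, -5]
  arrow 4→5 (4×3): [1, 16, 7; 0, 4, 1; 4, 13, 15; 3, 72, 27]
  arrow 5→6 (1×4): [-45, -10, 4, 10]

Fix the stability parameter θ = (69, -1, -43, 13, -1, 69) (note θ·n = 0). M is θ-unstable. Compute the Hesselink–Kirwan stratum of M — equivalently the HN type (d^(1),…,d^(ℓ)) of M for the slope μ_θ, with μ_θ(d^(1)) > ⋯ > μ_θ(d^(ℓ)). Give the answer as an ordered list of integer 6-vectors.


Barcode: M ≅ I[1,3], I[3,5]^2, I[3,6], I[5,5]. HN layers by μ_θ (5 steps, strictly decreasing):
  μ^(1)=69; μ^(2)=25/3; μ^(3)=6; μ^(4)=-1; μ^(5)=-43

((0, 0, 0, 0, 0, 1); (1, 1, 1, 0, 0, 0); (0, 0, 0, 3, 3, 0); (0, 0, 0, 0, 1, 0); (0, 0, 3, 0, 0, 0))


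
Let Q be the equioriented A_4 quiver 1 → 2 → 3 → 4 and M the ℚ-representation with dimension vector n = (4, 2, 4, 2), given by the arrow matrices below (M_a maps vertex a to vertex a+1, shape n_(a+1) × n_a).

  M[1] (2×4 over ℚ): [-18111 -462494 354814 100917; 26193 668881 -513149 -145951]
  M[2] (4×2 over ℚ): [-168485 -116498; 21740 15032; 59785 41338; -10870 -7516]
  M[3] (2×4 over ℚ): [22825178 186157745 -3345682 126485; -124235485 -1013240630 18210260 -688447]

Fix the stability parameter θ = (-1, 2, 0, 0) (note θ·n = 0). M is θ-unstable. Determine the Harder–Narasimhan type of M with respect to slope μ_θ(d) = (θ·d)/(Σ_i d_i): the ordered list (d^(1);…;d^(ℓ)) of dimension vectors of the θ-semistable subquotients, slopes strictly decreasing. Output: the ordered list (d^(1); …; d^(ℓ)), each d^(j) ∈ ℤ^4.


Barcode: M ≅ I[1,1]^2, I[1,2], I[1,4], I[3,3]^2, I[3,4]. HN layers by μ_θ (4 steps, strictly decreasing):
  μ^(1)=2; μ^(2)=2/3; μ^(3)=0; μ^(4)=-1

((0, 1, 0, 0); (0, 1, 1, 1); (0, 0, 3, 1); (4, 0, 0, 0))


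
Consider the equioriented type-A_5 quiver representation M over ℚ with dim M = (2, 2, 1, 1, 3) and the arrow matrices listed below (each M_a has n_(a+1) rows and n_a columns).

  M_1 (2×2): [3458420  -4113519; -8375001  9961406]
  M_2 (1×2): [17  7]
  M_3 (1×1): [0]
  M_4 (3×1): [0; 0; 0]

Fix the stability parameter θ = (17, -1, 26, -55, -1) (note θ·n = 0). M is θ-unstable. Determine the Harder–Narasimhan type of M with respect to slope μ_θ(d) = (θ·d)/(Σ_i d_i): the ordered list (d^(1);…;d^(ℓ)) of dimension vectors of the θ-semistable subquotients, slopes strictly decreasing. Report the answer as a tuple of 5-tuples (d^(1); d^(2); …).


Barcode: M ≅ I[1,2], I[1,3], I[4,4], I[5,5]^3. HN layers by μ_θ (4 steps, strictly decreasing):
  μ^(1)=26; μ^(2)=8; μ^(3)=-1; μ^(4)=-55

((0, 0, 1, 0, 0); (2, 2, 0, 0, 0); (0, 0, 0, 0, 3); (0, 0, 0, 1, 0))


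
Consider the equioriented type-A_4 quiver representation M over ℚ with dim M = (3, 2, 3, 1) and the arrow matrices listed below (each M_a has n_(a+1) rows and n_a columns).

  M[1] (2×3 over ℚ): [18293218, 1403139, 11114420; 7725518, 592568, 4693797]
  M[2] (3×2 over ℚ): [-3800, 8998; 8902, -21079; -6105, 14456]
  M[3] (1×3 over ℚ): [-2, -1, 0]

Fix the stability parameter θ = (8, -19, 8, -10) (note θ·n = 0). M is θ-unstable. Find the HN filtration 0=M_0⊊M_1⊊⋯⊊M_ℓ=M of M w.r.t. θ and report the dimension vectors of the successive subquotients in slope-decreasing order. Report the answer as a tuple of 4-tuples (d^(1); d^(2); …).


Interval decomposition of M: I[1,1], I[1,3], I[1,4], I[3,3].
HN type (ℓ=3): μ^(1)=8; μ^(2)=-1; μ^(3)=-11/2

((1, 0, 2, 0); (0, 0, 1, 1); (2, 2, 0, 0))


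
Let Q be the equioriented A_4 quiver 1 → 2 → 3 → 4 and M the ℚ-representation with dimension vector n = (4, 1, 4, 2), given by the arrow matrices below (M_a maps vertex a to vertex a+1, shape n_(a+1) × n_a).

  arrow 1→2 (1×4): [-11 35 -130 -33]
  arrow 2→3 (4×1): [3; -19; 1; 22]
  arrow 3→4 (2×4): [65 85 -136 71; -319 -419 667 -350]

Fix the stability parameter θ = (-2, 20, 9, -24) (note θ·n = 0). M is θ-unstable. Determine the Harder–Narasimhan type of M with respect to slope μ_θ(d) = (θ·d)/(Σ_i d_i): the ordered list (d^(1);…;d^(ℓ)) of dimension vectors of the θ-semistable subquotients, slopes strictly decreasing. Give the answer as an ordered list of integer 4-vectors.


Via rank(M_{q-1}∘⋯∘M_p): M ≅ I[1,1]^3, I[1,4], I[3,3]^2, I[3,4].
μ_θ-semistable layers: μ^(1)=9; μ^(2)=5/3; μ^(3)=-2; μ^(4)=-15/2

((0, 0, 2, 0); (0, 1, 1, 1); (4, 0, 0, 0); (0, 0, 1, 1))


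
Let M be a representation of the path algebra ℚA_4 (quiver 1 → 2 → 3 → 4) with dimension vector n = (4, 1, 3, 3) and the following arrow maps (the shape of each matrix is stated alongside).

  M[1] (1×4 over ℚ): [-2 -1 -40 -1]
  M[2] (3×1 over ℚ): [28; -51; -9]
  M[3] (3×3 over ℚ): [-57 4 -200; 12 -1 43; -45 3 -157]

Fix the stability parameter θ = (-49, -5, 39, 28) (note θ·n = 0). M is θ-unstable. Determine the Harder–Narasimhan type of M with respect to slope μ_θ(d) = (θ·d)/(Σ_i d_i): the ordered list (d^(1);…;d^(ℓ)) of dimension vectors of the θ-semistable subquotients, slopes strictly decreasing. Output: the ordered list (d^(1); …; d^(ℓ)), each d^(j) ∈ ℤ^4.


Via rank(M_{q-1}∘⋯∘M_p): M ≅ I[1,1]^3, I[1,3], I[3,4]^2, I[4,4].
μ_θ-semistable layers: μ^(1)=39; μ^(2)=67/2; μ^(3)=28; μ^(4)=-5; μ^(5)=-49

((0, 0, 1, 0); (0, 0, 2, 2); (0, 0, 0, 1); (0, 1, 0, 0); (4, 0, 0, 0))


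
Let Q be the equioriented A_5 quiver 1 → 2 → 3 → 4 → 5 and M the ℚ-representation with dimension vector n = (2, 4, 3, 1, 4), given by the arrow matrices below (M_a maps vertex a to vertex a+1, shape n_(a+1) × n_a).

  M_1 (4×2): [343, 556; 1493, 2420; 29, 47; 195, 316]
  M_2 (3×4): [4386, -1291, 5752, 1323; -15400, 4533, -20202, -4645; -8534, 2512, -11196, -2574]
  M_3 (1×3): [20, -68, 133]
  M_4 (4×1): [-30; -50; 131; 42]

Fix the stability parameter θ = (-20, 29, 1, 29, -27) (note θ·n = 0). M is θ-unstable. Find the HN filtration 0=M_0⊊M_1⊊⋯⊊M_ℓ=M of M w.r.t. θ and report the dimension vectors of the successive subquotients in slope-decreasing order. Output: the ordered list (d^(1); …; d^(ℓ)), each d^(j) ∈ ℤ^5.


Barcode: M ≅ I[1,2], I[1,5], I[2,3]^2, I[5,5]^3. HN layers by μ_θ (5 steps, strictly decreasing):
  μ^(1)=29; μ^(2)=15; μ^(3)=8; μ^(4)=-20; μ^(5)=-27

((0, 1, 0, 0, 0); (0, 2, 2, 0, 0); (0, 1, 1, 1, 1); (2, 0, 0, 0, 0); (0, 0, 0, 0, 3))


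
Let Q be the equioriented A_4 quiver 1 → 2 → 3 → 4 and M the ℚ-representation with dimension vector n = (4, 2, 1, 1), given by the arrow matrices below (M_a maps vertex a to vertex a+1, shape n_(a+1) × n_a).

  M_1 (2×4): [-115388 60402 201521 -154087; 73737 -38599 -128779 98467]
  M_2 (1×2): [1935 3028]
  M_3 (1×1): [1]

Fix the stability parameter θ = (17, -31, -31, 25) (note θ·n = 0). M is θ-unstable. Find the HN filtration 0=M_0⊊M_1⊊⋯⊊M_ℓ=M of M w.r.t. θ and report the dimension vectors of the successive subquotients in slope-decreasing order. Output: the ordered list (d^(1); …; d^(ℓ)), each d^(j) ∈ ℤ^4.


Barcode: M ≅ I[1,1]^2, I[1,2], I[1,4]. HN layers by μ_θ (4 steps, strictly decreasing):
  μ^(1)=25; μ^(2)=17; μ^(3)=-7; μ^(4)=-15

((0, 0, 0, 1); (2, 0, 0, 0); (1, 1, 0, 0); (1, 1, 1, 0))


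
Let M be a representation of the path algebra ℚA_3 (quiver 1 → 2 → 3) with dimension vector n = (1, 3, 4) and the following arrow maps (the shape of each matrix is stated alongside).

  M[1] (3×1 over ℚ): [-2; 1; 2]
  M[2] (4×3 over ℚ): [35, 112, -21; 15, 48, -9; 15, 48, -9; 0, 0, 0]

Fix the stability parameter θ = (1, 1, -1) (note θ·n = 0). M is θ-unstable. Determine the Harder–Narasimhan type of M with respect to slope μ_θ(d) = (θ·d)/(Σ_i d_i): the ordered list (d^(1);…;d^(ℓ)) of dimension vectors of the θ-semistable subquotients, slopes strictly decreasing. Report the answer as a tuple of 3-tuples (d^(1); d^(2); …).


Barcode: M ≅ I[1,2], I[2,2], I[2,3], I[3,3]^3. HN layers by μ_θ (3 steps, strictly decreasing):
  μ^(1)=1; μ^(2)=0; μ^(3)=-1

((1, 2, 0); (0, 1, 1); (0, 0, 3))


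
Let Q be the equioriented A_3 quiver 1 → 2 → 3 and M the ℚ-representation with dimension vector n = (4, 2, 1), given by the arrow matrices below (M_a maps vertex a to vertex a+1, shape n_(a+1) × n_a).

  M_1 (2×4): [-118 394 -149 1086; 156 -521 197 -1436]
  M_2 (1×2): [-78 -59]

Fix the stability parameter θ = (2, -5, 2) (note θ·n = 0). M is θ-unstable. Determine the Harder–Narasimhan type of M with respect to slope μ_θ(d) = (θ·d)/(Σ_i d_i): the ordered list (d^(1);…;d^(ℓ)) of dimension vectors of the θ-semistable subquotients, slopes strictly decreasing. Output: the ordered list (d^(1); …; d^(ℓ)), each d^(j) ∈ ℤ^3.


Barcode: M ≅ I[1,1]^2, I[1,2], I[1,3]. HN layers by μ_θ (2 steps, strictly decreasing):
  μ^(1)=2; μ^(2)=-3/2

((2, 0, 1); (2, 2, 0))


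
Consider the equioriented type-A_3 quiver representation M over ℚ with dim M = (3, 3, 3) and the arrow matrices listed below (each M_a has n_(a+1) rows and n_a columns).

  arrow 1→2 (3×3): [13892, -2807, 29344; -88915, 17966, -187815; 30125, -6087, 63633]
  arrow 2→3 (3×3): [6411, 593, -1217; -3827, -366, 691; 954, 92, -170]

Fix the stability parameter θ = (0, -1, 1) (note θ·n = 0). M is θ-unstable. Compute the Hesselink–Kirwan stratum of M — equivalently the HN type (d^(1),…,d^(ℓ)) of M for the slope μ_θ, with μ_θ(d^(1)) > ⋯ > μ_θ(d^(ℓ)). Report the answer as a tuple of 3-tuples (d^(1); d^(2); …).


Via rank(M_{q-1}∘⋯∘M_p): M ≅ I[1,2], I[1,3]^2, I[3,3].
μ_θ-semistable layers: μ^(1)=1; μ^(2)=-1/2

((0, 0, 3); (3, 3, 0))


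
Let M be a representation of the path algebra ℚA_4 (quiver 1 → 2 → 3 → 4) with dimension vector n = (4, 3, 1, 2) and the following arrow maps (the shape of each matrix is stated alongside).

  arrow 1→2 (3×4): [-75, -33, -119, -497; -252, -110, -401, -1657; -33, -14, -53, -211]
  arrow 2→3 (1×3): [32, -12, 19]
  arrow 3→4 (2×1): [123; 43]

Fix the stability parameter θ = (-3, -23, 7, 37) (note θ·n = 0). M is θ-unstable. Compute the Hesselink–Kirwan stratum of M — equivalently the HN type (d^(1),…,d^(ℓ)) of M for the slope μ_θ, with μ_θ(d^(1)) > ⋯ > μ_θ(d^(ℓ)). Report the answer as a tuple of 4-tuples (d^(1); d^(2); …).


Interval decomposition of M: I[1,1], I[1,2]^2, I[1,4], I[4,4].
HN type (ℓ=4): μ^(1)=37; μ^(2)=7; μ^(3)=-3; μ^(4)=-13

((0, 0, 0, 2); (0, 0, 1, 0); (1, 0, 0, 0); (3, 3, 0, 0))


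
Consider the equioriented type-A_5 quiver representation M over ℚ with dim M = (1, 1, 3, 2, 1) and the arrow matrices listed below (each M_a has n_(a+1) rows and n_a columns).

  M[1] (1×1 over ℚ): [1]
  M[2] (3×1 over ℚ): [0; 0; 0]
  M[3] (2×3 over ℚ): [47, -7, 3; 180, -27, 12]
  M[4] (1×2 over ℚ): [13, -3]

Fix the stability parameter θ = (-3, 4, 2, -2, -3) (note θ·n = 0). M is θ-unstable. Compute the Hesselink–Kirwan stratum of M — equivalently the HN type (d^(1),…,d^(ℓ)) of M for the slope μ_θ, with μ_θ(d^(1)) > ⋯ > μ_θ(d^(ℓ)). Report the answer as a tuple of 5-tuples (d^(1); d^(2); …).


Barcode: M ≅ I[1,2], I[3,3], I[3,4], I[3,5]. HN layers by μ_θ (5 steps, strictly decreasing):
  μ^(1)=4; μ^(2)=2; μ^(3)=0; μ^(4)=-1; μ^(5)=-3

((0, 1, 0, 0, 0); (0, 0, 1, 0, 0); (0, 0, 1, 1, 0); (0, 0, 1, 1, 1); (1, 0, 0, 0, 0))


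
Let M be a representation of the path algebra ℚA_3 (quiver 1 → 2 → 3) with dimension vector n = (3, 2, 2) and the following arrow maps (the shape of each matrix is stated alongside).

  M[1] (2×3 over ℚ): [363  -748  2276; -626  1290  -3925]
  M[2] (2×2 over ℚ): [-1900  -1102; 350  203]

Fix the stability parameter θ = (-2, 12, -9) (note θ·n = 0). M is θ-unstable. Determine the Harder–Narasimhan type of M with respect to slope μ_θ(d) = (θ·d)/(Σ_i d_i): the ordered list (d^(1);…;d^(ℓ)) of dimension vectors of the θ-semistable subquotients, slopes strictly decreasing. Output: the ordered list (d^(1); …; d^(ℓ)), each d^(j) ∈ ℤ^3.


Barcode: M ≅ I[1,1], I[1,2], I[1,3], I[3,3]. HN layers by μ_θ (4 steps, strictly decreasing):
  μ^(1)=12; μ^(2)=3/2; μ^(3)=-2; μ^(4)=-9

((0, 1, 0); (0, 1, 1); (3, 0, 0); (0, 0, 1))


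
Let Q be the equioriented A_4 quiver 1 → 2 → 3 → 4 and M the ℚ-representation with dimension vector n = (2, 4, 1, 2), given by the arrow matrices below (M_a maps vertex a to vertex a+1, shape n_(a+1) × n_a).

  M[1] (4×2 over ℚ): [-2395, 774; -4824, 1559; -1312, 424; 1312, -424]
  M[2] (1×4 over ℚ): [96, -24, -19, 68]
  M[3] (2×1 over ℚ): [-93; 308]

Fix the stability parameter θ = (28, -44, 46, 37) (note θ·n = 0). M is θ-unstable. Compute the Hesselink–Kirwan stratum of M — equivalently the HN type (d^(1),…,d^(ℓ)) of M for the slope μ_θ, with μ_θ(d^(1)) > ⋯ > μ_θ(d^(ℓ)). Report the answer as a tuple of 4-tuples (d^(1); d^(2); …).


Interval decomposition of M: I[1,2]^2, I[2,2], I[2,4], I[4,4].
HN type (ℓ=4): μ^(1)=83/2; μ^(2)=37; μ^(3)=-8; μ^(4)=-44

((0, 0, 1, 1); (0, 0, 0, 1); (2, 2, 0, 0); (0, 2, 0, 0))


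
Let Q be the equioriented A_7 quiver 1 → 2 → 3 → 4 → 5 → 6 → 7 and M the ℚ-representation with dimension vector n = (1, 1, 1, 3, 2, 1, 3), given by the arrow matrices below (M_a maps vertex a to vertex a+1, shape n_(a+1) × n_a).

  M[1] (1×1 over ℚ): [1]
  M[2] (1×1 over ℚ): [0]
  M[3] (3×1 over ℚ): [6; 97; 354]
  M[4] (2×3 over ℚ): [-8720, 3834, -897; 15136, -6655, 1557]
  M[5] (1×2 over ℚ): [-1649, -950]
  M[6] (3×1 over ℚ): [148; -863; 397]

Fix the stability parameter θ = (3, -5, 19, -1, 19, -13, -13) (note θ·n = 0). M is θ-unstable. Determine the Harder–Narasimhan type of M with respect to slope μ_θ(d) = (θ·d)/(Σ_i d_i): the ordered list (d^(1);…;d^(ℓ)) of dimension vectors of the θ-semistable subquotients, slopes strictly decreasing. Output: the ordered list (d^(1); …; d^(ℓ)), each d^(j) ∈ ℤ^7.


Barcode: M ≅ I[1,2], I[3,7], I[4,4], I[4,5], I[7,7]^2. HN layers by μ_θ (4 steps, strictly decreasing):
  μ^(1)=19; μ^(2)=11/5; μ^(3)=-1; μ^(4)=-13

((0, 0, 0, 0, 1, 0, 0); (0, 0, 1, 1, 1, 1, 1); (1, 1, 0, 2, 0, 0, 0); (0, 0, 0, 0, 0, 0, 2))


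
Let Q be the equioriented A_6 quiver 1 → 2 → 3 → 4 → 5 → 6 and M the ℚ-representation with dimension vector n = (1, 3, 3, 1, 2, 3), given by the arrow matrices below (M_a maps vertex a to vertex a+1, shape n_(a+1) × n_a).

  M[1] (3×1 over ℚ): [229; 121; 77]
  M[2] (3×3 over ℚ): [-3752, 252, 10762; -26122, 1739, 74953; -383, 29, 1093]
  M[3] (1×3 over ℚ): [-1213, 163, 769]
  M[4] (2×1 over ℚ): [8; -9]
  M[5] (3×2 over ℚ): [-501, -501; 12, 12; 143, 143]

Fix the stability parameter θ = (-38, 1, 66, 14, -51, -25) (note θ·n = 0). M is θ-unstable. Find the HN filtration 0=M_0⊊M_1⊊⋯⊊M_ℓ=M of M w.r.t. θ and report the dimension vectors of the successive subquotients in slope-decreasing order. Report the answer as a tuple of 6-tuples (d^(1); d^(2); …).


Interval decomposition of M: I[1,6], I[2,3]^2, I[5,5], I[6,6]^2.
HN type (ℓ=5): μ^(1)=66; μ^(2)=1; μ^(3)=-25; μ^(4)=-38; μ^(5)=-51

((0, 0, 2, 0, 0, 0); (0, 3, 1, 1, 1, 1); (0, 0, 0, 0, 0, 2); (1, 0, 0, 0, 0, 0); (0, 0, 0, 0, 1, 0))


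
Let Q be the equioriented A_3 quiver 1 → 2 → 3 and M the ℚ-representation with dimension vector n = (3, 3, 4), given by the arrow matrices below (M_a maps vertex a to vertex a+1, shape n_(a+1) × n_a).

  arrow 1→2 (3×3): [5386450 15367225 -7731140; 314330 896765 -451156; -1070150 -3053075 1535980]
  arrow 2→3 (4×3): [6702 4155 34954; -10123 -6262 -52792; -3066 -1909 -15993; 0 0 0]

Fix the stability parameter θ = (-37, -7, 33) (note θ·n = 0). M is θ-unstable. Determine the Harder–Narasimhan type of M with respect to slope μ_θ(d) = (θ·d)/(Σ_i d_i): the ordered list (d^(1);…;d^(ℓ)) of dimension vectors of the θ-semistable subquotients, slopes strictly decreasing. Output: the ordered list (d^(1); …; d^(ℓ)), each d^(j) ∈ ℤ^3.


Via rank(M_{q-1}∘⋯∘M_p): M ≅ I[1,1]^2, I[1,3], I[2,3]^2, I[3,3].
μ_θ-semistable layers: μ^(1)=33; μ^(2)=-7; μ^(3)=-37

((0, 0, 4); (0, 3, 0); (3, 0, 0))


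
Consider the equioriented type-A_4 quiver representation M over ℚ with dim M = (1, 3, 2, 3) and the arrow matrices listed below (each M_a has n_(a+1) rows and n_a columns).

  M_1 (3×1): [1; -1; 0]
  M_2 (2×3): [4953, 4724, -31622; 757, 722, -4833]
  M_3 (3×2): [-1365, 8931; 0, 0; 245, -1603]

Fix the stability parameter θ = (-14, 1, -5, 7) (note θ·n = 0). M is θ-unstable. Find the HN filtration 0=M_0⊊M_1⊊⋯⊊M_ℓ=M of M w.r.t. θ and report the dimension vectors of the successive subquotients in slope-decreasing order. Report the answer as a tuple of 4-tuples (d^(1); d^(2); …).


Barcode: M ≅ I[1,3], I[2,2], I[2,4], I[4,4]^2. HN layers by μ_θ (4 steps, strictly decreasing):
  μ^(1)=7; μ^(2)=1; μ^(3)=-2; μ^(4)=-14

((0, 0, 0, 3); (0, 1, 0, 0); (0, 2, 2, 0); (1, 0, 0, 0))


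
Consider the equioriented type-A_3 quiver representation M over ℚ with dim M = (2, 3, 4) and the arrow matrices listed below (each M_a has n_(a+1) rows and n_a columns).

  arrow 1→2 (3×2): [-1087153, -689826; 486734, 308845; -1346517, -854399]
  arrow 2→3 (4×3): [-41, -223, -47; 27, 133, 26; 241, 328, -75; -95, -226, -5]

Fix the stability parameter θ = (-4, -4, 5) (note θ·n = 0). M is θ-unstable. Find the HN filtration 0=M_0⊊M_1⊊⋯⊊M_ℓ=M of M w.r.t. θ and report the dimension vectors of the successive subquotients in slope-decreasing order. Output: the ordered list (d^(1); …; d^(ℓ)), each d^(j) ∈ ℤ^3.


Interval decomposition of M: I[1,3]^2, I[2,3], I[3,3].
HN type (ℓ=2): μ^(1)=5; μ^(2)=-4

((0, 0, 4); (2, 3, 0))


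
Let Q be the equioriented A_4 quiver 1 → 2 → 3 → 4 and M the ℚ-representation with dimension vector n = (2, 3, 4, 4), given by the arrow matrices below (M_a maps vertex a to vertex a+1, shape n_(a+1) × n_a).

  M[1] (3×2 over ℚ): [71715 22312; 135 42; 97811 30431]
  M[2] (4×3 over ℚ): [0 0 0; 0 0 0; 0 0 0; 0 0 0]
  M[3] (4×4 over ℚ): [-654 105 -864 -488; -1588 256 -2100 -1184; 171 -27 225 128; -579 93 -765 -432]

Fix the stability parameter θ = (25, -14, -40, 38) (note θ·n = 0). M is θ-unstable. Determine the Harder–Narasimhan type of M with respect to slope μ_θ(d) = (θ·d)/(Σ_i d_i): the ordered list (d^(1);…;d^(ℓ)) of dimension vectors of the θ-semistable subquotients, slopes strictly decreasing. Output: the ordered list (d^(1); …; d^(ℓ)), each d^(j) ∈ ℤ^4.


Barcode: M ≅ I[1,2]^2, I[2,2], I[3,3]^2, I[3,4]^2, I[4,4]^2. HN layers by μ_θ (4 steps, strictly decreasing):
  μ^(1)=38; μ^(2)=11/2; μ^(3)=-14; μ^(4)=-40

((0, 0, 0, 4); (2, 2, 0, 0); (0, 1, 0, 0); (0, 0, 4, 0))


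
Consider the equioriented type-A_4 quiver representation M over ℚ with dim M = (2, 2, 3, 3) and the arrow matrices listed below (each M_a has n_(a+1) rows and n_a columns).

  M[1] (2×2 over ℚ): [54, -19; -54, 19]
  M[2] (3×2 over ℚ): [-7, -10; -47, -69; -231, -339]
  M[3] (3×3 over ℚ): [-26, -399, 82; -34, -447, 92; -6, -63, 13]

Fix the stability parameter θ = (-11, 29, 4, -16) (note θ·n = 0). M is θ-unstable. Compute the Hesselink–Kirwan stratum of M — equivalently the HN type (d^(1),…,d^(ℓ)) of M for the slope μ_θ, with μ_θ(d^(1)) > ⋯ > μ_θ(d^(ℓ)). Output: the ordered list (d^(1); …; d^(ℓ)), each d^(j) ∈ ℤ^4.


Interval decomposition of M: I[1,1], I[1,3], I[2,4], I[3,4], I[4,4].
HN type (ℓ=5): μ^(1)=33/2; μ^(2)=17/3; μ^(3)=-6; μ^(4)=-11; μ^(5)=-16

((0, 1, 1, 0); (0, 1, 1, 1); (0, 0, 1, 1); (2, 0, 0, 0); (0, 0, 0, 1))


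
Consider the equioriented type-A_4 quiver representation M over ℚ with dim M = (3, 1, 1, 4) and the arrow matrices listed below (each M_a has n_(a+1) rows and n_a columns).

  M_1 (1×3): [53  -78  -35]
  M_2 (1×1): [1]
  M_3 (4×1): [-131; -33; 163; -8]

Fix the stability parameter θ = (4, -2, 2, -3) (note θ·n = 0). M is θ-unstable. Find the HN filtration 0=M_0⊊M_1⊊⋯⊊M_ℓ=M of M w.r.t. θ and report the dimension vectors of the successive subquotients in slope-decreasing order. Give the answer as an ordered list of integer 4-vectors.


Barcode: M ≅ I[1,1]^2, I[1,4], I[4,4]^3. HN layers by μ_θ (3 steps, strictly decreasing):
  μ^(1)=4; μ^(2)=1/4; μ^(3)=-3

((2, 0, 0, 0); (1, 1, 1, 1); (0, 0, 0, 3))


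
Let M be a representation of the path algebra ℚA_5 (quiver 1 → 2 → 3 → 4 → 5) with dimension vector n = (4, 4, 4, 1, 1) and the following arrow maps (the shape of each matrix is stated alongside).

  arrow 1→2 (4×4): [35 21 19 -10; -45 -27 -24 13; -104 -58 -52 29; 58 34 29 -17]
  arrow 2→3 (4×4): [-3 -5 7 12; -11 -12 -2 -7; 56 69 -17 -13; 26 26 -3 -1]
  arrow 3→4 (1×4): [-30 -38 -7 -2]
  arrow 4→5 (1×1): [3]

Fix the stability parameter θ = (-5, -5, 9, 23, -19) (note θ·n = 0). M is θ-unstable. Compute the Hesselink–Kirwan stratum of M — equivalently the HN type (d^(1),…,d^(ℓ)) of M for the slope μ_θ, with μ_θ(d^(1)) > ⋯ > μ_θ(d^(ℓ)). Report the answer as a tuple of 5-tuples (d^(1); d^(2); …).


Via rank(M_{q-1}∘⋯∘M_p): M ≅ I[1,1], I[1,3]^2, I[1,5], I[2,3].
μ_θ-semistable layers: μ^(1)=9; μ^(2)=13/3; μ^(3)=-5

((0, 0, 3, 0, 0); (0, 0, 1, 1, 1); (4, 4, 0, 0, 0))


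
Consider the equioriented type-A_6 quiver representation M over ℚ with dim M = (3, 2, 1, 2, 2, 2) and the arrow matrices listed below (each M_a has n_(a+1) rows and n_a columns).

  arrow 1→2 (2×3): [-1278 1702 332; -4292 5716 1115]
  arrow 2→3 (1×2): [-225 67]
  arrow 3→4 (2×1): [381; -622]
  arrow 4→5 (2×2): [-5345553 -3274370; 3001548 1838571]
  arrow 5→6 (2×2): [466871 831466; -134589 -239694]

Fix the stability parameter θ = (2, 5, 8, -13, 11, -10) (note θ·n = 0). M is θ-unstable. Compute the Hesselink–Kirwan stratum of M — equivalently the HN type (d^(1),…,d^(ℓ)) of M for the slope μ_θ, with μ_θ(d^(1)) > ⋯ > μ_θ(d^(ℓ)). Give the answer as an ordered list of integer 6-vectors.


Barcode: M ≅ I[1,1], I[1,2], I[1,6], I[4,5], I[6,6]. HN layers by μ_θ (6 steps, strictly decreasing):
  μ^(1)=11; μ^(2)=5; μ^(3)=2; μ^(4)=1/2; μ^(5)=-10; μ^(6)=-13

((0, 0, 0, 0, 1, 0); (0, 1, 0, 0, 0, 0); (2, 0, 0, 0, 0, 0); (1, 1, 1, 1, 1, 1); (0, 0, 0, 0, 0, 1); (0, 0, 0, 1, 0, 0))


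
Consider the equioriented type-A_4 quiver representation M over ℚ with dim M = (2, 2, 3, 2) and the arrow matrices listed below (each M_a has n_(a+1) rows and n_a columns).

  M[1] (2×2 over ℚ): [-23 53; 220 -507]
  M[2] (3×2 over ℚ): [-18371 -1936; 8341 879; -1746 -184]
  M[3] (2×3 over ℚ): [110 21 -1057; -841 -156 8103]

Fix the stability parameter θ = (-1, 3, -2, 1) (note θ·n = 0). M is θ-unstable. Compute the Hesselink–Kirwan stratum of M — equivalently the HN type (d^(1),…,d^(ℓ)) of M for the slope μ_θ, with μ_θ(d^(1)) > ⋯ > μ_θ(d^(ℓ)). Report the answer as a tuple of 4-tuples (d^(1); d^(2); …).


Interval decomposition of M: I[1,4]^2, I[3,3].
HN type (ℓ=4): μ^(1)=1; μ^(2)=1/2; μ^(3)=-1; μ^(4)=-2

((0, 0, 0, 2); (0, 2, 2, 0); (2, 0, 0, 0); (0, 0, 1, 0))


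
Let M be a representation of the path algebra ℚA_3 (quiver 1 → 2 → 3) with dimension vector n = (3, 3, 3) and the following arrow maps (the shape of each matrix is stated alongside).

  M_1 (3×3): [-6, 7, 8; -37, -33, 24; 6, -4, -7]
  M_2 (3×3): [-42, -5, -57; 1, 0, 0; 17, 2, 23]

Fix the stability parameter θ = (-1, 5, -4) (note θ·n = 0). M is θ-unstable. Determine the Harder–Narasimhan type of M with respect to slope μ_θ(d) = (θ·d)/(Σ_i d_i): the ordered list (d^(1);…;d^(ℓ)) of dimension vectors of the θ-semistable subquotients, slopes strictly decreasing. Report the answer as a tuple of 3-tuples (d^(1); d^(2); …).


Interval decomposition of M: I[1,3]^3.
HN type (ℓ=2): μ^(1)=1/2; μ^(2)=-1

((0, 3, 3); (3, 0, 0))


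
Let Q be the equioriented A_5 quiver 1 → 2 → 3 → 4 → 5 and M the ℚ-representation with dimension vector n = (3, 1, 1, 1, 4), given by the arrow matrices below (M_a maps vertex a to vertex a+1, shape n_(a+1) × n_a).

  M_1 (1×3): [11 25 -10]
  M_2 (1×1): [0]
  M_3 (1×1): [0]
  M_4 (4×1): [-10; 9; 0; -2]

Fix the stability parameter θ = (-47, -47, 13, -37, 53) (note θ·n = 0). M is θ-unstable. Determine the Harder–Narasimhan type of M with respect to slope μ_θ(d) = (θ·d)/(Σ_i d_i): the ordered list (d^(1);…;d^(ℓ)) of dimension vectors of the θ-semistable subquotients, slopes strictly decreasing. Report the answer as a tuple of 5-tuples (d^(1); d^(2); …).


Barcode: M ≅ I[1,1]^2, I[1,2], I[3,3], I[4,5], I[5,5]^3. HN layers by μ_θ (4 steps, strictly decreasing):
  μ^(1)=53; μ^(2)=13; μ^(3)=-37; μ^(4)=-47

((0, 0, 0, 0, 4); (0, 0, 1, 0, 0); (0, 0, 0, 1, 0); (3, 1, 0, 0, 0))


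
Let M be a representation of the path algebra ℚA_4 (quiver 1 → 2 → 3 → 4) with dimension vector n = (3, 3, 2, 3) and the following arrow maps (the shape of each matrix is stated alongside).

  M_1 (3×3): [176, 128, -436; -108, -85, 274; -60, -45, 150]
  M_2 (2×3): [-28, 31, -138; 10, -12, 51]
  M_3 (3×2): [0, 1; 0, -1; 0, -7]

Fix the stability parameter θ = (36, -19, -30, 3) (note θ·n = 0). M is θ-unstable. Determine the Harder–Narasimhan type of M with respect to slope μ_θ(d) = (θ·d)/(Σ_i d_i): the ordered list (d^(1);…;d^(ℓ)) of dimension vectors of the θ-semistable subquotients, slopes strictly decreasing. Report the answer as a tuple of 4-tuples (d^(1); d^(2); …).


Via rank(M_{q-1}∘⋯∘M_p): M ≅ I[1,1], I[1,3], I[1,4], I[2,2], I[4,4]^2.
μ_θ-semistable layers: μ^(1)=36; μ^(2)=3; μ^(3)=-13/3; μ^(4)=-19

((1, 0, 0, 0); (0, 0, 0, 3); (2, 2, 2, 0); (0, 1, 0, 0))


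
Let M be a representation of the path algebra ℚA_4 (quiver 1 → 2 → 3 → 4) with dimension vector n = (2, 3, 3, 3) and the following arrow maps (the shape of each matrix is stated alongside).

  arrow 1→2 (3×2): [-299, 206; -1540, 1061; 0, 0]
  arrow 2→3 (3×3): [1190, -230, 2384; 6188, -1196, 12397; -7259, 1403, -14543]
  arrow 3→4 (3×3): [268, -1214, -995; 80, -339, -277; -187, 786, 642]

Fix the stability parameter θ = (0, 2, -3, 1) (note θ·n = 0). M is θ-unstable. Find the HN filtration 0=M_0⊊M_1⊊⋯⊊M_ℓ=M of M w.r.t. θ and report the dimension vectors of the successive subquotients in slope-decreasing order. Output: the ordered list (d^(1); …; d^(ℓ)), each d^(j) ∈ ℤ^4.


Barcode: M ≅ I[1,2], I[1,4], I[2,4], I[3,4]. HN layers by μ_θ (6 steps, strictly decreasing):
  μ^(1)=2; μ^(2)=1; μ^(3)=0; μ^(4)=-1/3; μ^(5)=-1/2; μ^(6)=-3

((0, 1, 0, 0); (0, 0, 0, 3); (1, 0, 0, 0); (1, 1, 1, 0); (0, 1, 1, 0); (0, 0, 1, 0))


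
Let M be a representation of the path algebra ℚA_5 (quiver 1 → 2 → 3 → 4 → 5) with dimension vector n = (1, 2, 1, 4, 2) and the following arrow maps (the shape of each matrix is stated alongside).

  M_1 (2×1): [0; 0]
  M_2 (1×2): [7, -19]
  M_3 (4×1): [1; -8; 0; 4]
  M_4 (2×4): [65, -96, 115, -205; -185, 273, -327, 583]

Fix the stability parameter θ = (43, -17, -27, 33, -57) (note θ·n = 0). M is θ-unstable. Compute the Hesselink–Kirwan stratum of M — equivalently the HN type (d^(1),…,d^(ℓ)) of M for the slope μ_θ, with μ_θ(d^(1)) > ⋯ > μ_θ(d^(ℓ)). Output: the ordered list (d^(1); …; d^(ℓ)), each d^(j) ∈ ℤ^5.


Via rank(M_{q-1}∘⋯∘M_p): M ≅ I[1,1], I[2,2], I[2,5], I[4,4]^2, I[4,5].
μ_θ-semistable layers: μ^(1)=43; μ^(2)=33; μ^(3)=-12; μ^(4)=-17; μ^(5)=-22

((1, 0, 0, 0, 0); (0, 0, 0, 2, 0); (0, 0, 0, 2, 2); (0, 1, 0, 0, 0); (0, 1, 1, 0, 0))


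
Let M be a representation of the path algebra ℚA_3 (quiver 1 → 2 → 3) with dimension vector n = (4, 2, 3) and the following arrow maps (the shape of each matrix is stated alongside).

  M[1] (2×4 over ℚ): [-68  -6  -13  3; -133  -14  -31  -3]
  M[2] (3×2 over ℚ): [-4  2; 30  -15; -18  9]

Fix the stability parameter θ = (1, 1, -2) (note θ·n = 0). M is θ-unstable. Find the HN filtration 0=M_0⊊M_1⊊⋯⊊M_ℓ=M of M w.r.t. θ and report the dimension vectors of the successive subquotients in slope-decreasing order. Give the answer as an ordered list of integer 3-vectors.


Via rank(M_{q-1}∘⋯∘M_p): M ≅ I[1,1]^2, I[1,2], I[1,3], I[3,3]^2.
μ_θ-semistable layers: μ^(1)=1; μ^(2)=0; μ^(3)=-2

((3, 1, 0); (1, 1, 1); (0, 0, 2))


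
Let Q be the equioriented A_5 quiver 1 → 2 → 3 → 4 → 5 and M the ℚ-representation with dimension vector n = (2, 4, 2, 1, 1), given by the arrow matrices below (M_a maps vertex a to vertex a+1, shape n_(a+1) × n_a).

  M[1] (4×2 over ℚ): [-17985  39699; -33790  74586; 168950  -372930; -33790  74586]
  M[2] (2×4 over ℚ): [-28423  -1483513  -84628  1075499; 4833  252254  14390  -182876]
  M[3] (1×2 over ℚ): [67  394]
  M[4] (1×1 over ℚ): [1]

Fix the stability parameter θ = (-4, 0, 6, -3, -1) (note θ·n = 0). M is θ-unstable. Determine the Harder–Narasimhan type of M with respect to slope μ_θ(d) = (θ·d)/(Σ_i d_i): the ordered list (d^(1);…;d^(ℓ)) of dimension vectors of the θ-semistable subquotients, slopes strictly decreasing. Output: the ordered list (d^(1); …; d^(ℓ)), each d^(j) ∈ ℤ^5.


Barcode: M ≅ I[1,1], I[1,5], I[2,2]^2, I[2,3]. HN layers by μ_θ (4 steps, strictly decreasing):
  μ^(1)=6; μ^(2)=2/3; μ^(3)=0; μ^(4)=-4

((0, 0, 1, 0, 0); (0, 0, 1, 1, 1); (0, 4, 0, 0, 0); (2, 0, 0, 0, 0))


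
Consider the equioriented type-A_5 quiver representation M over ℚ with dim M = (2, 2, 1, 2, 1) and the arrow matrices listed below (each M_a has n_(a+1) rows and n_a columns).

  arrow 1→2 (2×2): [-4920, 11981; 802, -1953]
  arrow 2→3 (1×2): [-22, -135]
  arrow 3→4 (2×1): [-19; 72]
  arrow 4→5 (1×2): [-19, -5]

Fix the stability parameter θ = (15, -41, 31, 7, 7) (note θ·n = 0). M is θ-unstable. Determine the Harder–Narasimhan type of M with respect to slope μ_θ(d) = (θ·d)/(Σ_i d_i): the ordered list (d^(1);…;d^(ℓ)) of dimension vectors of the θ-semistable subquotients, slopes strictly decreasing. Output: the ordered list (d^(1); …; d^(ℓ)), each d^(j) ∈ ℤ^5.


Barcode: M ≅ I[1,2], I[1,5], I[4,4]. HN layers by μ_θ (3 steps, strictly decreasing):
  μ^(1)=15; μ^(2)=7; μ^(3)=-13

((0, 0, 1, 1, 1); (0, 0, 0, 1, 0); (2, 2, 0, 0, 0))


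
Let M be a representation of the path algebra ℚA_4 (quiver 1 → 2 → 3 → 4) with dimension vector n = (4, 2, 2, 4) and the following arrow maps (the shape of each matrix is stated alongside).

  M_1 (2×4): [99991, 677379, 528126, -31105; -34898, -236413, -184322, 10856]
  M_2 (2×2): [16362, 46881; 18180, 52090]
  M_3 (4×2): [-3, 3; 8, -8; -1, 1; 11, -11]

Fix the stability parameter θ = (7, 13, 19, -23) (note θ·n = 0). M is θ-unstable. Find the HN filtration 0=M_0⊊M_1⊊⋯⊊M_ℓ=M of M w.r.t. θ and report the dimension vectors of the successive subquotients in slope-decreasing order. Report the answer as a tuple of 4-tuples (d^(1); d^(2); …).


Interval decomposition of M: I[1,1]^2, I[1,2], I[1,4], I[3,3], I[4,4]^3.
HN type (ℓ=5): μ^(1)=19; μ^(2)=13; μ^(3)=7; μ^(4)=4; μ^(5)=-23

((0, 0, 1, 0); (0, 1, 0, 0); (3, 0, 0, 0); (1, 1, 1, 1); (0, 0, 0, 3))


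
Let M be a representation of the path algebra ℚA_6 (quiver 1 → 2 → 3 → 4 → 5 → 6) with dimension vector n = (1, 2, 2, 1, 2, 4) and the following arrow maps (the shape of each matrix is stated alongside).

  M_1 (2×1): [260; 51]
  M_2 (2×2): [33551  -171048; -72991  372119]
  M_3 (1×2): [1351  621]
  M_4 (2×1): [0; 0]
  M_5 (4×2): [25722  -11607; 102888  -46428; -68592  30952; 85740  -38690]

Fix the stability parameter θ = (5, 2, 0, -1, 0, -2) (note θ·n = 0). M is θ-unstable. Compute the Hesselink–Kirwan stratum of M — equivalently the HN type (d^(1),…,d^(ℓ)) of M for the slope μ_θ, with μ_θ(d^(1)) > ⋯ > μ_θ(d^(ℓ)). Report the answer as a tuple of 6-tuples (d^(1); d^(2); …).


Interval decomposition of M: I[1,4], I[2,3], I[5,5], I[5,6], I[6,6]^3.
HN type (ℓ=5): μ^(1)=3/2; μ^(2)=1; μ^(3)=0; μ^(4)=-1; μ^(5)=-2

((1, 1, 1, 1, 0, 0); (0, 1, 1, 0, 0, 0); (0, 0, 0, 0, 1, 0); (0, 0, 0, 0, 1, 1); (0, 0, 0, 0, 0, 3))


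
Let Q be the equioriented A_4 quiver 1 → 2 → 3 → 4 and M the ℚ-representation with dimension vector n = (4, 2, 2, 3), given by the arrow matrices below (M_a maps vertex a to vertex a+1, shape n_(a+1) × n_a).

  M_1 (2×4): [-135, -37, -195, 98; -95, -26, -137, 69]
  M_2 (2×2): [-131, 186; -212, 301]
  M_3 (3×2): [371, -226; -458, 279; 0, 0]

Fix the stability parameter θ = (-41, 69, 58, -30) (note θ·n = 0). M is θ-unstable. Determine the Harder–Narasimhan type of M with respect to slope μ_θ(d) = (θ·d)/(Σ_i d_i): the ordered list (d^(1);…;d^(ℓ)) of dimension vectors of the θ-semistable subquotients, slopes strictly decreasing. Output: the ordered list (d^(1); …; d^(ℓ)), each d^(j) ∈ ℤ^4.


Barcode: M ≅ I[1,1]^2, I[1,4]^2, I[4,4]. HN layers by μ_θ (3 steps, strictly decreasing):
  μ^(1)=97/3; μ^(2)=-30; μ^(3)=-41

((0, 2, 2, 2); (0, 0, 0, 1); (4, 0, 0, 0))


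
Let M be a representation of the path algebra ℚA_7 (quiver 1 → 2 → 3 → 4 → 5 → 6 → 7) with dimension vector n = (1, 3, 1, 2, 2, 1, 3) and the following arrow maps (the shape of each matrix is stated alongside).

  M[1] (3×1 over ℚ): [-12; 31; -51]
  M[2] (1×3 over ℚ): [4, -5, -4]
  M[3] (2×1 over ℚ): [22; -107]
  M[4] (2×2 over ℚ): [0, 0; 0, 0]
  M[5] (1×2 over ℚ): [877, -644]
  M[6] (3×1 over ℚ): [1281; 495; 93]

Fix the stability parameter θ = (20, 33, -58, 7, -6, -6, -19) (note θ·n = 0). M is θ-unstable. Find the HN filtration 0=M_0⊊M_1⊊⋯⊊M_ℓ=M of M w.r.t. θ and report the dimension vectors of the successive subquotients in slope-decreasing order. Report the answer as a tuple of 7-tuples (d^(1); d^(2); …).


Barcode: M ≅ I[1,4], I[2,2]^2, I[4,4], I[5,5], I[5,7], I[7,7]^2. HN layers by μ_θ (6 steps, strictly decreasing):
  μ^(1)=33; μ^(2)=7; μ^(3)=-5/3; μ^(4)=-6; μ^(5)=-31/3; μ^(6)=-19

((0, 2, 0, 0, 0, 0, 0); (0, 0, 0, 2, 0, 0, 0); (1, 1, 1, 0, 0, 0, 0); (0, 0, 0, 0, 1, 0, 0); (0, 0, 0, 0, 1, 1, 1); (0, 0, 0, 0, 0, 0, 2))


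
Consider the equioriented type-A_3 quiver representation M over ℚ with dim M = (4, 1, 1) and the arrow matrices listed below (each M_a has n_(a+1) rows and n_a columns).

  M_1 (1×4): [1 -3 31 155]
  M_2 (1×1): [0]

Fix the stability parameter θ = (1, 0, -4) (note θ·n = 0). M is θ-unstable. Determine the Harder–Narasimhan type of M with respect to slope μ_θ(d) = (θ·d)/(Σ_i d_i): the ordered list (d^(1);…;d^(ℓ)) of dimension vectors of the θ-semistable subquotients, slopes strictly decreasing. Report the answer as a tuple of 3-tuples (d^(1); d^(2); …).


Interval decomposition of M: I[1,1]^3, I[1,2], I[3,3].
HN type (ℓ=3): μ^(1)=1; μ^(2)=1/2; μ^(3)=-4

((3, 0, 0); (1, 1, 0); (0, 0, 1))


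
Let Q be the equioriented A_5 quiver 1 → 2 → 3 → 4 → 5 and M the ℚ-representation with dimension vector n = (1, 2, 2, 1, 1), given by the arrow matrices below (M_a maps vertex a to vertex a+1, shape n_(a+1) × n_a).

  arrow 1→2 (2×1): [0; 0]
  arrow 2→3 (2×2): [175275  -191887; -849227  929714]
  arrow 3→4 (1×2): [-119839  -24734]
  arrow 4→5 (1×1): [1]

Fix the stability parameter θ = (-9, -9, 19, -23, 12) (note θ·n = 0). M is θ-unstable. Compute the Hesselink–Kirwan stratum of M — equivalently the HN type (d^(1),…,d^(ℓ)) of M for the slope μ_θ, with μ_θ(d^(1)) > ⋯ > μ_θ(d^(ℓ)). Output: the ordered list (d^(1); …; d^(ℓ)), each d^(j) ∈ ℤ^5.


Via rank(M_{q-1}∘⋯∘M_p): M ≅ I[1,1], I[2,3], I[2,5].
μ_θ-semistable layers: μ^(1)=19; μ^(2)=12; μ^(3)=-2; μ^(4)=-9

((0, 0, 1, 0, 0); (0, 0, 0, 0, 1); (0, 0, 1, 1, 0); (1, 2, 0, 0, 0))
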